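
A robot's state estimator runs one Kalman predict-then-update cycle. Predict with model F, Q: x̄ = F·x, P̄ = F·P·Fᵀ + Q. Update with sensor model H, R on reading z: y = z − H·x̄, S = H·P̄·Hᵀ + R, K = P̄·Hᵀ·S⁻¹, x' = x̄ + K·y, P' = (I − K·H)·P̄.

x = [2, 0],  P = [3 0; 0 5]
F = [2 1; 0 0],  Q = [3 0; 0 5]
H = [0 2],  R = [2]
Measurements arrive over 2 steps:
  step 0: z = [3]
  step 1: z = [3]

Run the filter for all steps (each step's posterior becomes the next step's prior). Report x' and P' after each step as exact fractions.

step 0: x̄ = F·x = [4, 0]
step 0: P̄ = F·P·Fᵀ + Q = [20 0; 0 5]
step 0: y = z − H·x̄ = [3]
step 0: S = H·P̄·Hᵀ + R = [22]
step 0: K = P̄·Hᵀ·S⁻¹ = [0; 5/11]
step 0: x' = x̄ + K·y = [4, 15/11]
step 0: P' = (I − K·H)·P̄ = [20 0; 0 5/11]
step 1: x̄ = F·x = [103/11, 0]
step 1: P̄ = F·P·Fᵀ + Q = [918/11 0; 0 5]
step 1: y = z − H·x̄ = [3]
step 1: S = H·P̄·Hᵀ + R = [22]
step 1: K = P̄·Hᵀ·S⁻¹ = [0; 5/11]
step 1: x' = x̄ + K·y = [103/11, 15/11]
step 1: P' = (I − K·H)·P̄ = [918/11 0; 0 5/11]

step 0: x' = [4, 15/11], P' = [20 0; 0 5/11]
step 1: x' = [103/11, 15/11], P' = [918/11 0; 0 5/11]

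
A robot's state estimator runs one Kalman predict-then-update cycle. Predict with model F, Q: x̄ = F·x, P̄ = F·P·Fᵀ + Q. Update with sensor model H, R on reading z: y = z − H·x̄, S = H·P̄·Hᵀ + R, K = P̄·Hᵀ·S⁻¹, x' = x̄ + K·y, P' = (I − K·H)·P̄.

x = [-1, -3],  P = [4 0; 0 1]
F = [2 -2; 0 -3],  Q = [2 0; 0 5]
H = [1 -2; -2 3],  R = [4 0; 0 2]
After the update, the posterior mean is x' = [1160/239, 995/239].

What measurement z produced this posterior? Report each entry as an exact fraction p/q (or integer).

x̄ = F·x = [4, 9]
P̄ = F·P·Fᵀ + Q = [22 6; 6 14]
S = H·P̄·Hᵀ + R = [58 -86; -86 144]
K = P̄·Hᵀ·S⁻¹ = [-199/239 -162/239; -147/239 -38/239]
x' − x̄ = [204/239, -1156/239] = K·y
y = (KᵀK)⁻¹·Kᵀ·(x' − x̄) = [12, -16]
z = y + H·x̄ = [12, -16] + [-14, 19] = [-2, 3]

z = [-2, 3]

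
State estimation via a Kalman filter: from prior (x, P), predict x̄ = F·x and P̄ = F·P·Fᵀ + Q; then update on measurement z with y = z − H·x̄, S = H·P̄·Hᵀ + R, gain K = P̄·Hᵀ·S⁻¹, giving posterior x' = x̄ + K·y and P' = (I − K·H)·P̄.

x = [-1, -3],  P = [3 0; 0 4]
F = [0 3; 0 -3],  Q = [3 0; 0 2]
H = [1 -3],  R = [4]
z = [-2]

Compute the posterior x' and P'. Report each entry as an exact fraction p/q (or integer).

x' = [-411/601, 309/601]
P' = [1830/601 414/601; 414/601 338/601]

x̄ = F·x = [-9, 9]
P̄ = F·P·Fᵀ + Q = [39 -36; -36 38]
y = z − H·x̄ = [34]
S = H·P̄·Hᵀ + R = [601]
K = P̄·Hᵀ·S⁻¹ = [147/601; -150/601]
x' = x̄ + K·y = [-411/601, 309/601]
P' = (I − K·H)·P̄ = [1830/601 414/601; 414/601 338/601]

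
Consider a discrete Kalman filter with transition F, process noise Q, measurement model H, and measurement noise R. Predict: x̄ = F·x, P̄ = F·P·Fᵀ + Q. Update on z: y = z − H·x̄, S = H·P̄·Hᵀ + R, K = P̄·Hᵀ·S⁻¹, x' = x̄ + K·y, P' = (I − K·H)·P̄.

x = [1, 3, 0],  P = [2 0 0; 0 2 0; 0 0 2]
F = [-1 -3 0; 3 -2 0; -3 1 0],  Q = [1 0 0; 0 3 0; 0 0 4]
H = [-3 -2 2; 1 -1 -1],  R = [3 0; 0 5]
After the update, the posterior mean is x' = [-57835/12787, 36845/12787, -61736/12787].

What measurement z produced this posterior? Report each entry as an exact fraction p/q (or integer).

x̄ = F·x = [-10, -3, 0]
P̄ = F·P·Fᵀ + Q = [21 6 0; 6 29 -22; 0 -22 24]
S = H·P̄·Hᵀ + R = [652 -47; -47 23]
K = P̄·Hᵀ·S⁻¹ = [-1020/12787 6255/12787; -2807/12787 -6292/12787; 2022/12787 3020/12787]
x' − x̄ = [70035/12787, 75206/12787, -61736/12787] = K·y
y = (KᵀK)⁻¹·Kᵀ·(x' − x̄) = [-38, 5]
z = y + H·x̄ = [-38, 5] + [36, -7] = [-2, -2]

z = [-2, -2]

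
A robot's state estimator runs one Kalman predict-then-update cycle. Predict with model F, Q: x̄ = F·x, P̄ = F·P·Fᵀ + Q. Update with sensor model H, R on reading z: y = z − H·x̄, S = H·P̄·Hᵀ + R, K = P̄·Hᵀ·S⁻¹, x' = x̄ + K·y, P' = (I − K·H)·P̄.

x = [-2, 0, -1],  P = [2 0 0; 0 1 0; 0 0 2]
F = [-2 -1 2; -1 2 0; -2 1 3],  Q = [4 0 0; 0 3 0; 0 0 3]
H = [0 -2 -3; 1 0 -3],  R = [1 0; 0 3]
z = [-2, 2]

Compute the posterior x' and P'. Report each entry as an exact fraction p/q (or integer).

x' = [863/745, 1078/745, -217/745]
P' = [87171/8195 -40554/8195 27756/8195; -40554/8195 25691/8195 -16274/8195; 27756/8195 -16274/8195 11171/8195]

x̄ = F·x = [2, 2, 1]
P̄ = F·P·Fᵀ + Q = [21 2 19; 2 9 6; 19 6 30]
y = z − H·x̄ = [5, 3]
S = H·P̄·Hᵀ + R = [379 245; 245 180]
K = P̄·Hᵀ·S⁻¹ = [-432/1639 1301/8195; -512/1639 2756/8195; -193/1639 -1919/8195]
x' = x̄ + K·y = [863/745, 1078/745, -217/745]
P' = (I − K·H)·P̄ = [87171/8195 -40554/8195 27756/8195; -40554/8195 25691/8195 -16274/8195; 27756/8195 -16274/8195 11171/8195]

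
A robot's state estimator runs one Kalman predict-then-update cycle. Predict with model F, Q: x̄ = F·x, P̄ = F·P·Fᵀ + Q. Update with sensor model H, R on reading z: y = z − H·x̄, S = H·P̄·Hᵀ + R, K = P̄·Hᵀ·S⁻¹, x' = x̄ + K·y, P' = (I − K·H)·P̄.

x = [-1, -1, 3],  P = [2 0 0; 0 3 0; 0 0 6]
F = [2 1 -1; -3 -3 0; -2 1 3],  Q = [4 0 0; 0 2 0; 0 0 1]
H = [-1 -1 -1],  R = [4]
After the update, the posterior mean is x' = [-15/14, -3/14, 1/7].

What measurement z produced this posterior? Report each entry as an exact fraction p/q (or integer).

x̄ = F·x = [-6, 6, 10]
P̄ = F·P·Fᵀ + Q = [21 -21 -23; -21 47 3; -23 3 66]
S = H·P̄·Hᵀ + R = [56]
K = P̄·Hᵀ·S⁻¹ = [23/56; -29/56; -23/28]
x' − x̄ = [69/14, -87/14, -69/7] = K·y
y = (KᵀK)⁻¹·Kᵀ·(x' − x̄) = [12]
z = y + H·x̄ = [12] + [-10] = [2]

z = [2]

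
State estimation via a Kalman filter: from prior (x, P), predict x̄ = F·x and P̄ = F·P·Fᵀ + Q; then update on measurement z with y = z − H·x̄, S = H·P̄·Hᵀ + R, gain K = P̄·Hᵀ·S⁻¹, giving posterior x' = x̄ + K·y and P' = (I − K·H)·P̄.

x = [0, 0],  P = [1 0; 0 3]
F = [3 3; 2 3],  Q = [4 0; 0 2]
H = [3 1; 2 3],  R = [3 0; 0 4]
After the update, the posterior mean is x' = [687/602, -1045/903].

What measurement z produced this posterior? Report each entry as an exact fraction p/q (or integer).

x̄ = F·x = [0, 0]
P̄ = F·P·Fᵀ + Q = [40 33; 33 33]
S = H·P̄·Hᵀ + R = [594 702; 702 857]
K = P̄·Hᵀ·S⁻¹ = [607/1806 -20/301; -451/2709 99/301]
x' − x̄ = [687/602, -1045/903] = K·y
y = (KᵀK)⁻¹·Kᵀ·(x' − x̄) = [3, -2]
z = y + H·x̄ = [3, -2] + [0, 0] = [3, -2]

z = [3, -2]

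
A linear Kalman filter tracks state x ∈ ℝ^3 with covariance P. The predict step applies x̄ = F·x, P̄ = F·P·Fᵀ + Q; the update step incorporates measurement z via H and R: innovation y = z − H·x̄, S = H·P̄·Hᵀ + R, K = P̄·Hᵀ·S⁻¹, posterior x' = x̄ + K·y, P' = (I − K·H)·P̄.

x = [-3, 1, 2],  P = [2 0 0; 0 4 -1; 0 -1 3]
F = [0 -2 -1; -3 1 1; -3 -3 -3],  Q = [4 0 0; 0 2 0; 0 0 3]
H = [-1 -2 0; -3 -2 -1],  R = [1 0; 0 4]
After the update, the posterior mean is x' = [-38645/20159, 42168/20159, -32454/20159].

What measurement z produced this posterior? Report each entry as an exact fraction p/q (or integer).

z = [-2, 3]

x̄ = F·x = [-4, 12, 0]
P̄ = F·P·Fᵀ + Q = [19 -8 24; -8 25 3; 24 3 66]
S = H·P̄·Hᵀ + R = [88 123; 123 401]
K = P̄·Hᵀ·S⁻¹ = [6792/20159 -5351/20159; -13275/20159 2614/20159; 5682/20159 -8982/20159]
x' − x̄ = [41991/20159, -199740/20159, -32454/20159] = K·y
y = (KᵀK)⁻¹·Kᵀ·(x' − x̄) = [18, 15]
z = y + H·x̄ = [18, 15] + [-20, -12] = [-2, 3]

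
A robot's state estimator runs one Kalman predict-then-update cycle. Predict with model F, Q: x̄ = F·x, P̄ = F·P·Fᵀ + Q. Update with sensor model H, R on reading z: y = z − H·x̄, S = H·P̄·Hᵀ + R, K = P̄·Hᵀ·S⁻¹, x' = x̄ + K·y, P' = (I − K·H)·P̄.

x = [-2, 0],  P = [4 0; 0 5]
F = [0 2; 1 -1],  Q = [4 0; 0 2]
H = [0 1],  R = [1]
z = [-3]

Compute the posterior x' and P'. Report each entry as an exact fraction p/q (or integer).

x̄ = F·x = [0, -2]
P̄ = F·P·Fᵀ + Q = [24 -10; -10 11]
y = z − H·x̄ = [-1]
S = H·P̄·Hᵀ + R = [12]
K = P̄·Hᵀ·S⁻¹ = [-5/6; 11/12]
x' = x̄ + K·y = [5/6, -35/12]
P' = (I − K·H)·P̄ = [47/3 -5/6; -5/6 11/12]

x' = [5/6, -35/12]
P' = [47/3 -5/6; -5/6 11/12]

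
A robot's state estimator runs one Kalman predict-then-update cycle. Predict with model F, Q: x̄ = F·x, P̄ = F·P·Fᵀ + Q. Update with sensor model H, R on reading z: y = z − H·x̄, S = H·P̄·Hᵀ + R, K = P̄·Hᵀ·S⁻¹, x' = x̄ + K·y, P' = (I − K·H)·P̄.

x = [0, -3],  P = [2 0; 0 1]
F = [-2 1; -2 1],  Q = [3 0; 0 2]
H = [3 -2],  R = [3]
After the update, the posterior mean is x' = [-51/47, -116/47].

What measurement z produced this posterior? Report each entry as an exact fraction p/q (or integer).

z = [2]

x̄ = F·x = [-3, -3]
P̄ = F·P·Fᵀ + Q = [12 9; 9 11]
S = H·P̄·Hᵀ + R = [47]
K = P̄·Hᵀ·S⁻¹ = [18/47; 5/47]
x' − x̄ = [90/47, 25/47] = K·y
y = (KᵀK)⁻¹·Kᵀ·(x' − x̄) = [5]
z = y + H·x̄ = [5] + [-3] = [2]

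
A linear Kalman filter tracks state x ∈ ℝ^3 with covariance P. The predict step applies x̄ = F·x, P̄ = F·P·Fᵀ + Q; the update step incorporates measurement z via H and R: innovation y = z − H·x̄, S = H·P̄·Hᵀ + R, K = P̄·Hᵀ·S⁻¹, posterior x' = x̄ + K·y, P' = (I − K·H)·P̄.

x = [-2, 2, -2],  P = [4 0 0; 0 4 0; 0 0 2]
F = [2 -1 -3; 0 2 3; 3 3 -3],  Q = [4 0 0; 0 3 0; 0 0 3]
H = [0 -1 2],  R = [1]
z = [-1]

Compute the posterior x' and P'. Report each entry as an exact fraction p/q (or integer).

x' = [-645/193, -397/386, -192/193]
P' = [4408/193 -3943/193 -1950/193; -3943/193 13657/386 3408/193; -1950/193 3408/193 1749/193]

x̄ = F·x = [0, -2, 6]
P̄ = F·P·Fᵀ + Q = [42 -26 30; -26 37 6; 30 6 93]
y = z − H·x̄ = [-15]
S = H·P̄·Hᵀ + R = [386]
K = P̄·Hᵀ·S⁻¹ = [43/193; -25/386; 90/193]
x' = x̄ + K·y = [-645/193, -397/386, -192/193]
P' = (I − K·H)·P̄ = [4408/193 -3943/193 -1950/193; -3943/193 13657/386 3408/193; -1950/193 3408/193 1749/193]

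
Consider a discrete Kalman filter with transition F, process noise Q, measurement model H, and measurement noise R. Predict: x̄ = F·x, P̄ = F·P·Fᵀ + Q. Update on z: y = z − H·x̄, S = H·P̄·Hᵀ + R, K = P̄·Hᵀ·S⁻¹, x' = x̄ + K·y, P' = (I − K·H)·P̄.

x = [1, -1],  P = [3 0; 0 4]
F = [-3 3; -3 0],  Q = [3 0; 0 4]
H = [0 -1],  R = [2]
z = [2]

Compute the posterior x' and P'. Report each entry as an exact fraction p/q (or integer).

x̄ = F·x = [-6, -3]
P̄ = F·P·Fᵀ + Q = [66 27; 27 31]
y = z − H·x̄ = [-1]
S = H·P̄·Hᵀ + R = [33]
K = P̄·Hᵀ·S⁻¹ = [-9/11; -31/33]
x' = x̄ + K·y = [-57/11, -68/33]
P' = (I − K·H)·P̄ = [483/11 18/11; 18/11 62/33]

x' = [-57/11, -68/33]
P' = [483/11 18/11; 18/11 62/33]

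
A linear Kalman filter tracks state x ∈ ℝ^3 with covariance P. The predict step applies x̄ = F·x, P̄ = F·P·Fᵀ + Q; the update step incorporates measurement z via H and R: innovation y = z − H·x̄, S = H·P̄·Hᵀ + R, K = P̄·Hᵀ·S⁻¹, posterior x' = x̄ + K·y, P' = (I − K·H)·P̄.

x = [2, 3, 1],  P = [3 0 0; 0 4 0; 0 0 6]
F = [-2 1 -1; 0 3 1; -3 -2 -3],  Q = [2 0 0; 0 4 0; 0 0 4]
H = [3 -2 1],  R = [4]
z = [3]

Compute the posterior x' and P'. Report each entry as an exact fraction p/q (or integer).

x̄ = F·x = [-2, 10, -15]
P̄ = F·P·Fᵀ + Q = [24 6 28; 6 46 -42; 28 -42 101]
y = z − H·x̄ = [44]
S = H·P̄·Hᵀ + R = [769]
K = P̄·Hᵀ·S⁻¹ = [88/769; -116/769; 269/769]
x' = x̄ + K·y = [2334/769, 2586/769, 301/769]
P' = (I − K·H)·P̄ = [10712/769 14822/769 -2140/769; 14822/769 21918/769 -1094/769; -2140/769 -1094/769 5308/769]

x' = [2334/769, 2586/769, 301/769]
P' = [10712/769 14822/769 -2140/769; 14822/769 21918/769 -1094/769; -2140/769 -1094/769 5308/769]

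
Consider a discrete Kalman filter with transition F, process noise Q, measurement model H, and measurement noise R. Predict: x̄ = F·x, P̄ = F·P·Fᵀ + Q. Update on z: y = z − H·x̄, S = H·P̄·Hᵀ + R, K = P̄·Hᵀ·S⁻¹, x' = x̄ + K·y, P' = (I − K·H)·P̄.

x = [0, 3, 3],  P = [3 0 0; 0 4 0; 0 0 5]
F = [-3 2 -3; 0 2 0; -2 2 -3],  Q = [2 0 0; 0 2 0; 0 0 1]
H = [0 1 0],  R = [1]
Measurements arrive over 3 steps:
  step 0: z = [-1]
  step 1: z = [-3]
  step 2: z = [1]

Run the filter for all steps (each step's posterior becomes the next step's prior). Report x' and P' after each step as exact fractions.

step 0: x' = [-169/19, -12/19, -169/19], P' = [1454/19 16/19 1245/19; 16/19 18/19 16/19; 1245/19 16/19 1150/19]
step 1: x' = [2310/43, -118/43, 1909/43], P' = [102884/43 -40/43 84613/43; -40/43 110/129 -88/129; 84613/43 -88/129 209231/129]
step 2: x' = [-237013/827, -10/827, -194143/827], P' = [59170873/827 1688/827 48352680/827; 1688/827 698/827 1448/827; 48352680/827 1448/827 39515244/827]

step 0: x̄ = F·x = [-3, 6, -3]
step 0: P̄ = F·P·Fᵀ + Q = [90 16 79; 16 18 16; 79 16 74]
step 0: y = z − H·x̄ = [-7]
step 0: S = H·P̄·Hᵀ + R = [19]
step 0: K = P̄·Hᵀ·S⁻¹ = [16/19; 18/19; 16/19]
step 0: x' = x̄ + K·y = [-169/19, -12/19, -169/19]
step 0: P' = (I − K·H)·P̄ = [1454/19 16/19 1245/19; 16/19 18/19 16/19; 1245/19 16/19 1150/19]
step 1: x̄ = F·x = [990/19, -24/19, 821/19]
step 1: P̄ = F·P·Fᵀ + Q = [45572/19 -120/19 37469/19; -120/19 110/19 -88/19; 37469/19 -88/19 30877/19]
step 1: y = z − H·x̄ = [-33/19]
step 1: S = H·P̄·Hᵀ + R = [129/19]
step 1: K = P̄·Hᵀ·S⁻¹ = [-40/43; 110/129; -88/129]
step 1: x' = x̄ + K·y = [2310/43, -118/43, 1909/43]
step 1: P' = (I − K·H)·P̄ = [102884/43 -40/43 84613/43; -40/43 110/129 -88/129; 84613/43 -88/129 209231/129]
step 2: x̄ = F·x = [-12893/43, -236/43, -10583/43]
step 2: P̄ = F·P·Fᵀ + Q = [9233243/129 1688/129 7545272/129; 1688/129 698/129 1448/129; 7545272/129 1448/129 6166340/129]
step 2: y = z − H·x̄ = [279/43]
step 2: S = H·P̄·Hᵀ + R = [827/129]
step 2: K = P̄·Hᵀ·S⁻¹ = [1688/827; 698/827; 1448/827]
step 2: x' = x̄ + K·y = [-237013/827, -10/827, -194143/827]
step 2: P' = (I − K·H)·P̄ = [59170873/827 1688/827 48352680/827; 1688/827 698/827 1448/827; 48352680/827 1448/827 39515244/827]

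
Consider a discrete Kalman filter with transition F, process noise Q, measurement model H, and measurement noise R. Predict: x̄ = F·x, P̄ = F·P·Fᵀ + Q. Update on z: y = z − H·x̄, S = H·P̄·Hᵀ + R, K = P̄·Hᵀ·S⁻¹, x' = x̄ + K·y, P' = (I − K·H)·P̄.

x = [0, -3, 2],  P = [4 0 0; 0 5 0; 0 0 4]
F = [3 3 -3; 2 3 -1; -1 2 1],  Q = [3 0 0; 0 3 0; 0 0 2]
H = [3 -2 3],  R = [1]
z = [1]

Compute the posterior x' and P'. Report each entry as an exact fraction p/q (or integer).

x̄ = F·x = [-15, -11, -4]
P̄ = F·P·Fᵀ + Q = [120 81 6; 81 68 18; 6 18 30]
y = z − H·x̄ = [36]
S = H·P̄·Hᵀ + R = [543]
K = P̄·Hᵀ·S⁻¹ = [72/181; 161/543; 24/181]
x' = x̄ + K·y = [-123/181, -59/181, 140/181]
P' = (I − K·H)·P̄ = [6168/181 3069/181 -4098/181; 3069/181 11003/543 -606/181; -4098/181 -606/181 3702/181]

x' = [-123/181, -59/181, 140/181]
P' = [6168/181 3069/181 -4098/181; 3069/181 11003/543 -606/181; -4098/181 -606/181 3702/181]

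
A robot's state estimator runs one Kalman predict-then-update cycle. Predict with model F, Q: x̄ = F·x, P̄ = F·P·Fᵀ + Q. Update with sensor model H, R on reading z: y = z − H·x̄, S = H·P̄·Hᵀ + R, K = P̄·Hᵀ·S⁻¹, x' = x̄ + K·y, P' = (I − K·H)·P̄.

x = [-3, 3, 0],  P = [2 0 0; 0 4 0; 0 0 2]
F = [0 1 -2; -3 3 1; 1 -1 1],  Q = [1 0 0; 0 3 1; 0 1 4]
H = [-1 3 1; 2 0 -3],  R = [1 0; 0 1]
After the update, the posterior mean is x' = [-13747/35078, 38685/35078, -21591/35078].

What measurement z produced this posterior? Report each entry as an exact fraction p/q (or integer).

x̄ = F·x = [3, 18, -6]
P̄ = F·P·Fᵀ + Q = [13 8 -8; 8 59 -15; -8 -15 12]
S = H·P̄·Hᵀ + R = [435 81; 81 257]
K = P̄·Hᵀ·S⁻¹ = [-1093/35078 7169/35078; 34637/105234 4687/35078; -2213/105234 -6865/35078]
x' − x̄ = [-118981/35078, -592719/35078, 188877/35078] = K·y
y = (KᵀK)⁻¹·Kᵀ·(x' − x̄) = [-42, -23]
z = y + H·x̄ = [-42, -23] + [45, 24] = [3, 1]

z = [3, 1]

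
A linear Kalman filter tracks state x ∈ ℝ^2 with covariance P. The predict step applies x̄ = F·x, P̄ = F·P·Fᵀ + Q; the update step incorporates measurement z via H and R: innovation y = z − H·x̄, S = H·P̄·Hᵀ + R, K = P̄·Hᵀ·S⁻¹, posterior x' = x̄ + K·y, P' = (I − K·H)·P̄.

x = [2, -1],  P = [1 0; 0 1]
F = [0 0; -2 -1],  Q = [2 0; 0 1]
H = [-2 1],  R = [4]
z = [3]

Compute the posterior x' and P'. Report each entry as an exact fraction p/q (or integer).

x̄ = F·x = [0, -3]
P̄ = F·P·Fᵀ + Q = [2 0; 0 6]
y = z − H·x̄ = [6]
S = H·P̄·Hᵀ + R = [18]
K = P̄·Hᵀ·S⁻¹ = [-2/9; 1/3]
x' = x̄ + K·y = [-4/3, -1]
P' = (I − K·H)·P̄ = [10/9 4/3; 4/3 4]

x' = [-4/3, -1]
P' = [10/9 4/3; 4/3 4]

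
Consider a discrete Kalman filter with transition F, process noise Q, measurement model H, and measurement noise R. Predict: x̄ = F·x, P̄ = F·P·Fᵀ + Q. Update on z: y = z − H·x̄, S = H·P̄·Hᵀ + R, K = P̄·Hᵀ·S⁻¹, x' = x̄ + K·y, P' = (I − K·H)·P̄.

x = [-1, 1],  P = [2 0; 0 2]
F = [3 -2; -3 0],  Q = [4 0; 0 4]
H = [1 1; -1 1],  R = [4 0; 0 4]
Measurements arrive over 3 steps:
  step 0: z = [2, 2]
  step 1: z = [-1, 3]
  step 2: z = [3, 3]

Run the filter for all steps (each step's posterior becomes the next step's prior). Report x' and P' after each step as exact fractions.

step 0: x' = [-17/37, 193/111], P' = [66/37 -6/37; -6/37 190/111]
step 1: x' = [-8268/3611, 8782/10833], P' = [6406/3611 -630/3611; -630/3611 18242/10833]
step 2: x' = [-217883/349381, 1002467/349381], P' = [619442/349381 -61434/349381; -61434/349381 1762678/1048143]

step 0: x̄ = F·x = [-5, 3]
step 0: P̄ = F·P·Fᵀ + Q = [30 -18; -18 22]
step 0: y = z − H·x̄ = [4, -6]
step 0: S = H·P̄·Hᵀ + R = [20 -8; -8 92]
step 0: K = P̄·Hᵀ·S⁻¹ = [15/37 -18/37; 43/111 52/111]
step 0: x' = x̄ + K·y = [-17/37, 193/111]
step 0: P' = (I − K·H)·P̄ = [66/37 -6/37; -6/37 190/111]
step 1: x̄ = F·x = [-539/111, 51/37]
step 1: P̄ = F·P·Fᵀ + Q = [3202/111 -630/37; -630/37 742/37]
step 1: y = z − H·x̄ = [275/111, -359/111]
step 1: S = H·P̄·Hᵀ + R = [2092/111 -976/111; -976/111 9652/111]
step 1: K = P̄·Hᵀ·S⁻¹ = [1444/3611 -1759/3611; 4088/10833 5033/10833]
step 1: x' = x̄ + K·y = [-8268/3611, 8782/10833]
step 1: P' = (I − K·H)·P̄ = [6406/3611 -630/3611; -630/3611 18242/10833]
step 2: x̄ = F·x = [-91976/10833, 24804/3611]
step 2: P̄ = F·P·Fᵀ + Q = [311942/10833 -61434/3611; -61434/3611 72098/3611]
step 2: y = z − H·x̄ = [50063/10833, -133889/10833]
step 2: S = H·P̄·Hᵀ + R = [202964/10833 -95648/10833; -95648/10833 940172/10833]
step 2: K = P̄·Hᵀ·S⁻¹ = [139502/349381 -170219/349381; 394594/1048143 486745/1048143]
step 2: x' = x̄ + K·y = [-217883/349381, 1002467/349381]
step 2: P' = (I − K·H)·P̄ = [619442/349381 -61434/349381; -61434/349381 1762678/1048143]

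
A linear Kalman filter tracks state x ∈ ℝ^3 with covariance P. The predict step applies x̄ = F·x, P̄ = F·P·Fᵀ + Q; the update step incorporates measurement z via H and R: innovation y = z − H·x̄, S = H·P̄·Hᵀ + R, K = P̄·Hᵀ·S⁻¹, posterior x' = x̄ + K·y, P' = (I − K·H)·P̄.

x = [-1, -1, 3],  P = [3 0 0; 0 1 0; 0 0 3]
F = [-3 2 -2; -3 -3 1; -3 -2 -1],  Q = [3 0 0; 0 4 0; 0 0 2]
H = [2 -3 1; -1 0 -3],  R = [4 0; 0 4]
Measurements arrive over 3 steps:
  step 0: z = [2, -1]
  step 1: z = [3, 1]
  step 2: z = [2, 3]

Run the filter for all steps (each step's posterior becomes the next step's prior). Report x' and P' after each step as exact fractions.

step 0: x̄ = F·x = [-5, 9, 2]
step 0: P̄ = F·P·Fᵀ + Q = [46 15 29; 15 43 30; 29 30 36]
step 0: y = z − H·x̄ = [37, 0]
step 0: S = H·P̄·Hᵀ + R = [367 -88; -88 548]
step 0: K = P̄·Hᵀ·S⁻¹ = [7486/48343 -42123/193372; -11763/48343 -44607/193372; -2466/48343 -49927/193372]
step 0: x' = x̄ + K·y = [35267/48343, -144/48343, 5444/48343]
step 0: P' = (I − K·H)·P̄ = [1017009/193372 543801/193372 -282839/193372; 543801/193372 384673/193372 -121791/193372; -282839/193372 -121791/193372 160849/193372]
step 1: x̄ = F·x = [-116977/48343, -99925/48343, -110957/48343]
step 1: P̄ = F·P·Fᵀ + Q = [2969933/193372 6331903/193372 2573477/96686; 6331903/193372 25765673/193372 9667747/96686; 2573477/96686 9667747/96686 3895195/48343]
step 1: y = z − H·x̄ = [190165/48343, -13845/1667]
step 1: S = H·P̄·Hᵀ + R = [88717073/193372 3596699/6668; 3596699/6668 6029385/6668]
step 1: K = P̄·Hᵀ·S⁻¹ = [2779296830/23958956507 -4180651503/23958956507; -6255486275/23958956507 -5084332998/23958956507; -1065504638/23958956507 -6474478904/23958956507]
step 1: x' = x̄ + K·y = [-12319661418/23958956507, -31903029520/23958956507, -5409262443/23958956507]
step 1: P' = (I − K·H)·P̄ = [83613594078/23958956507 44604334938/23958956507 -22296996022/23958956507; 44604334938/23958956507 35380537998/23958956507 -8089000982/23958956507; -22296996022/23958956507 -8089000982/23958956507 16064970546/23958956507]
step 2: x̄ = F·x = [-16028549900/23958956507, 127258810371/23958956507, 106174305737/23958956507]
step 2: P̄ = F·P·Fᵀ + Q = [292077286735/23958956507 510319186514/23958956507 426279169640/23958956507; 510319186514/23958956507 2168041996166/23958956507 1609716627232/23958956507; 426279169640/23958956507 1609716627232/23958956507 1327141421450/23958956507]
step 2: y = z − H·x̄ = [355577138190/23958956507, 374371236832/23958956507]
step 2: S = H·P̄·Hᵀ + R = [8026651036912/23958956507 8468874179330/23958956507; 8468874179330/23958956507 14889860923653/23958956507]
step 2: K = P̄·Hᵀ·S⁻¹ = [115893038060861/997411714133474 -1990063706700/11597810629459; -260040948323651/997411714133474 -2439146060745/11597810629459; -44276928806507/997411714133474 -3140360206525/11597810629459]
step 2: x' = x̄ + K·y = [-810763464955315/498705857066737, -919609228076934/498705857066737, -228540281469628/498705857066737]
step 2: P' = (I − K·H)·P̄ = [1727776183573953/498705857066737 920645960784111/498705857066737 -461828408673851/498705857066737; 920645960784111/498705857066737 731445401812289/498705857066737 -167037612778657/498705857066737; -461828408673851/498705857066737 -167037612778657/498705857066737 333990121398717/498705857066737]

step 0: x' = [35267/48343, -144/48343, 5444/48343], P' = [1017009/193372 543801/193372 -282839/193372; 543801/193372 384673/193372 -121791/193372; -282839/193372 -121791/193372 160849/193372]
step 1: x' = [-12319661418/23958956507, -31903029520/23958956507, -5409262443/23958956507], P' = [83613594078/23958956507 44604334938/23958956507 -22296996022/23958956507; 44604334938/23958956507 35380537998/23958956507 -8089000982/23958956507; -22296996022/23958956507 -8089000982/23958956507 16064970546/23958956507]
step 2: x' = [-810763464955315/498705857066737, -919609228076934/498705857066737, -228540281469628/498705857066737], P' = [1727776183573953/498705857066737 920645960784111/498705857066737 -461828408673851/498705857066737; 920645960784111/498705857066737 731445401812289/498705857066737 -167037612778657/498705857066737; -461828408673851/498705857066737 -167037612778657/498705857066737 333990121398717/498705857066737]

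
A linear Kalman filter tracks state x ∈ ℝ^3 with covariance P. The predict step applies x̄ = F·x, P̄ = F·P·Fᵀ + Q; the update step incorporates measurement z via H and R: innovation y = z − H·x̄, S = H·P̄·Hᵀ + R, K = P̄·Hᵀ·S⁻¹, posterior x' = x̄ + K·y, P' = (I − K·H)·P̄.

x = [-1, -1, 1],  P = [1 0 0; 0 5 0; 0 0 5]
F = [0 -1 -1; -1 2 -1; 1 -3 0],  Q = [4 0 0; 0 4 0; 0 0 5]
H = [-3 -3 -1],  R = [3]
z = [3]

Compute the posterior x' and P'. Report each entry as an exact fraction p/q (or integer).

x' = [7/44, -11/6, 177/88]
P' = [161/22 -12 639/44; -12 68/3 -63/2; 639/44 -63/2 4485/88]

x̄ = F·x = [0, -2, 2]
P̄ = F·P·Fᵀ + Q = [14 -5 15; -5 30 -31; 15 -31 51]
y = z − H·x̄ = [-1]
S = H·P̄·Hᵀ + R = [264]
K = P̄·Hᵀ·S⁻¹ = [-7/44; -1/6; -1/88]
x' = x̄ + K·y = [7/44, -11/6, 177/88]
P' = (I − K·H)·P̄ = [161/22 -12 639/44; -12 68/3 -63/2; 639/44 -63/2 4485/88]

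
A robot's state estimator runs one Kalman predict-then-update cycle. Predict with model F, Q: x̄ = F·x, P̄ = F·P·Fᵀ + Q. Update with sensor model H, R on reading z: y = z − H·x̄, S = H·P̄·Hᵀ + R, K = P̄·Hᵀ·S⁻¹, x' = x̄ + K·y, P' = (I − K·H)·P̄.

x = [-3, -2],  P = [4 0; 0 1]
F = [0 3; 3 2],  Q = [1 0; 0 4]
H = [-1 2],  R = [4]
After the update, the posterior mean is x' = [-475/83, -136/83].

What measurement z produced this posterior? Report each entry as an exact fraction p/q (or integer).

z = [3]

x̄ = F·x = [-6, -13]
P̄ = F·P·Fᵀ + Q = [10 6; 6 44]
S = H·P̄·Hᵀ + R = [166]
K = P̄·Hᵀ·S⁻¹ = [1/83; 41/83]
x' − x̄ = [23/83, 943/83] = K·y
y = (KᵀK)⁻¹·Kᵀ·(x' − x̄) = [23]
z = y + H·x̄ = [23] + [-20] = [3]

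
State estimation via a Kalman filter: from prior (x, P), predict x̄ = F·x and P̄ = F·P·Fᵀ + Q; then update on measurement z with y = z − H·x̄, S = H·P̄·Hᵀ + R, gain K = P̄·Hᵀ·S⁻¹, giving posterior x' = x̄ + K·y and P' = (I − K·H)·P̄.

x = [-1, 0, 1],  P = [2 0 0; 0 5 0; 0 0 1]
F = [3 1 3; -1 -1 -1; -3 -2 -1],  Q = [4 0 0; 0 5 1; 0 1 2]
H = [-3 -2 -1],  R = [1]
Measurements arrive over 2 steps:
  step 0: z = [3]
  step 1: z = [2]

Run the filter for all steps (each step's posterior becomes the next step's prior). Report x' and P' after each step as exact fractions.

step 0: x' = [-245/136, -5/68, 44/17], P' = [2495/136 -1001/68 -429/17; -1001/68 441/34 310/17; -429/17 310/17 665/17]
step 1: x' = [-73431/31646, 16563/15823, 45728/15823], P' = [152091/15823 -414517/31646 -69489/31646; -414517/31646 295209/15823 28679/15823; -69489/31646 28679/15823 46987/15823]

step 0: x̄ = F·x = [0, 0, 2]
step 0: P̄ = F·P·Fᵀ + Q = [36 -14 -31; -14 13 18; -31 18 41]
step 0: y = z − H·x̄ = [5]
step 0: S = H·P̄·Hᵀ + R = [136]
step 0: K = P̄·Hᵀ·S⁻¹ = [-49/136; -1/68; 2/17]
step 0: x' = x̄ + K·y = [-245/136, -5/68, 44/17]
step 0: P' = (I − K·H)·P̄ = [2495/136 -1001/68 -429/17; -1001/68 441/34 310/17; -429/17 310/17 665/17]
step 1: x̄ = F·x = [311/136, -97/136, 403/136]
step 1: P̄ = F·P·Fᵀ + Q = [13735/136 -6529/136 -101/136; -6529/136 4351/136 171/136; -101/136 171/136 407/136]
step 1: y = z − H·x̄ = [707/68]
step 1: S = H·P̄·Hᵀ + R = [15823/34]
step 1: K = P̄·Hᵀ·S⁻¹ = [-14023/31646; 5357/31646; -223/31646]
step 1: x' = x̄ + K·y = [-73431/31646, 16563/15823, 45728/15823]
step 1: P' = (I − K·H)·P̄ = [152091/15823 -414517/31646 -69489/31646; -414517/31646 295209/15823 28679/15823; -69489/31646 28679/15823 46987/15823]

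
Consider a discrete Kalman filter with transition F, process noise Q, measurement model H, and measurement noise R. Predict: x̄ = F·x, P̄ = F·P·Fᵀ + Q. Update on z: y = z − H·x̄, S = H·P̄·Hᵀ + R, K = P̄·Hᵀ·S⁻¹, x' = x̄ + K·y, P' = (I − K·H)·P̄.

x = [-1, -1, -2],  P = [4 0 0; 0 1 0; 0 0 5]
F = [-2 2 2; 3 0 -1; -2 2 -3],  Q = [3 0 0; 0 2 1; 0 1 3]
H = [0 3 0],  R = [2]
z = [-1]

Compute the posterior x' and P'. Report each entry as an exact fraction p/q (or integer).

x̄ = F·x = [-4, -1, 6]
P̄ = F·P·Fᵀ + Q = [43 -34 -10; -34 43 -8; -10 -8 68]
y = z − H·x̄ = [2]
S = H·P̄·Hᵀ + R = [389]
K = P̄·Hᵀ·S⁻¹ = [-102/389; 129/389; -24/389]
x' = x̄ + K·y = [-1760/389, -131/389, 2286/389]
P' = (I − K·H)·P̄ = [6323/389 -68/389 -6338/389; -68/389 86/389 -16/389; -6338/389 -16/389 25876/389]

x' = [-1760/389, -131/389, 2286/389]
P' = [6323/389 -68/389 -6338/389; -68/389 86/389 -16/389; -6338/389 -16/389 25876/389]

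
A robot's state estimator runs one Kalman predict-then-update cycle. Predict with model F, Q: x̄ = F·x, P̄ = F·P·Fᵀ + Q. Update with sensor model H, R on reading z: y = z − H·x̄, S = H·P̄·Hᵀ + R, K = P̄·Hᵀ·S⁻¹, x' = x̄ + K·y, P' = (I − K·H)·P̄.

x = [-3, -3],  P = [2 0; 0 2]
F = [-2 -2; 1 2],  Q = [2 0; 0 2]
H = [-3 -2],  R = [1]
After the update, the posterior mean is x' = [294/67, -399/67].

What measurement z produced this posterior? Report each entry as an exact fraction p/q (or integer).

z = [-1]

x̄ = F·x = [12, -9]
P̄ = F·P·Fᵀ + Q = [18 -12; -12 12]
S = H·P̄·Hᵀ + R = [67]
K = P̄·Hᵀ·S⁻¹ = [-30/67; 12/67]
x' − x̄ = [-510/67, 204/67] = K·y
y = (KᵀK)⁻¹·Kᵀ·(x' − x̄) = [17]
z = y + H·x̄ = [17] + [-18] = [-1]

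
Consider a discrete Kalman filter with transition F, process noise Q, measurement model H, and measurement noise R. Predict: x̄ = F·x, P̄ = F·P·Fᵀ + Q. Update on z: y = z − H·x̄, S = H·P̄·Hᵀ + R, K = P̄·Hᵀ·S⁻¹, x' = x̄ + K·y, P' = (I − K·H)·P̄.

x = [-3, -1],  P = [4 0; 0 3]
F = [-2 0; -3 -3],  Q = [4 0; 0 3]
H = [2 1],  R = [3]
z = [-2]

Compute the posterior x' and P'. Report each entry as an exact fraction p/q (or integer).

x̄ = F·x = [6, 12]
P̄ = F·P·Fᵀ + Q = [20 24; 24 66]
y = z − H·x̄ = [-26]
S = H·P̄·Hᵀ + R = [245]
K = P̄·Hᵀ·S⁻¹ = [64/245; 114/245]
x' = x̄ + K·y = [-194/245, -24/245]
P' = (I − K·H)·P̄ = [804/245 -1416/245; -1416/245 3174/245]

x' = [-194/245, -24/245]
P' = [804/245 -1416/245; -1416/245 3174/245]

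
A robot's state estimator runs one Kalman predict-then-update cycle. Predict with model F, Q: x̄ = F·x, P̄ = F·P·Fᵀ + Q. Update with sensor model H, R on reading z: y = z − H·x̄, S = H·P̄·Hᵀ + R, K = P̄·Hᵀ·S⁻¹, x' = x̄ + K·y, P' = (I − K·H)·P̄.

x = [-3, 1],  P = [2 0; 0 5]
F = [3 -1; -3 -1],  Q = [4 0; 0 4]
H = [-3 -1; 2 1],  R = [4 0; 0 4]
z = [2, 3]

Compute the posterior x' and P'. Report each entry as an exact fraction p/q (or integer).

x' = [-1515/419, 3827/419]
P' = [1228/419 -2852/419; -2852/419 7388/419]

x̄ = F·x = [-10, 8]
P̄ = F·P·Fᵀ + Q = [27 -13; -13 27]
y = z − H·x̄ = [-20, 15]
S = H·P̄·Hᵀ + R = [196 -124; -124 87]
K = P̄·Hᵀ·S⁻¹ = [-208/419 -99/419; 292/419 421/419]
x' = x̄ + K·y = [-1515/419, 3827/419]
P' = (I − K·H)·P̄ = [1228/419 -2852/419; -2852/419 7388/419]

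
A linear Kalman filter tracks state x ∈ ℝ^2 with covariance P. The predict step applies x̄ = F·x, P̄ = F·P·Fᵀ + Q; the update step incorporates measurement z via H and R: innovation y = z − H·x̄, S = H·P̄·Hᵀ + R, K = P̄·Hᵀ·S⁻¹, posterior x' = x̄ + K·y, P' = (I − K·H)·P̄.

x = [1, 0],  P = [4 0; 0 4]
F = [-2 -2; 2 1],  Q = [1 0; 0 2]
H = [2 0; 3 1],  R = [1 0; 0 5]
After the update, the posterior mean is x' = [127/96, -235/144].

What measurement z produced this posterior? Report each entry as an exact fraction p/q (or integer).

z = [3, 1]

x̄ = F·x = [-2, 2]
P̄ = F·P·Fᵀ + Q = [33 -24; -24 22]
S = H·P̄·Hᵀ + R = [133 150; 150 180]
K = P̄·Hᵀ·S⁻¹ = [7/16 5/96; -19/24 55/144]
x' − x̄ = [319/96, -523/144] = K·y
y = (KᵀK)⁻¹·Kᵀ·(x' − x̄) = [7, 5]
z = y + H·x̄ = [7, 5] + [-4, -4] = [3, 1]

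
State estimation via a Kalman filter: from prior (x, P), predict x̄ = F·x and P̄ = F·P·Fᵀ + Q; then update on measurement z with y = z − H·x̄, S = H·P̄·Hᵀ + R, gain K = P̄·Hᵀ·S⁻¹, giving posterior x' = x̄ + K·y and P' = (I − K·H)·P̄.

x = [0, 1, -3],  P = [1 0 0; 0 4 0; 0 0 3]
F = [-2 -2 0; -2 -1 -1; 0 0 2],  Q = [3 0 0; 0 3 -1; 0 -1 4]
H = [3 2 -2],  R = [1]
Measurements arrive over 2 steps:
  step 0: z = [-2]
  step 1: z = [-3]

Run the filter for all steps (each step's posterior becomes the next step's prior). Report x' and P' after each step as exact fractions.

step 0: x̄ = F·x = [-2, 2, -6]
step 0: P̄ = F·P·Fᵀ + Q = [23 12 0; 12 14 -7; 0 -7 16]
step 0: y = z − H·x̄ = [-12]
step 0: S = H·P̄·Hᵀ + R = [528]
step 0: K = P̄·Hᵀ·S⁻¹ = [31/176; 13/88; -23/264]
step 0: x' = x̄ + K·y = [-181/44, 5/22, -109/22]
step 0: P' = (I − K·H)·P̄ = [1165/176 -153/88 713/88; -153/88 109/44 -9/44; 713/88 -9/44 1583/132]
step 1: x̄ = F·x = [171/22, 285/22, -109/11]
step 1: P̄ = F·P·Fᵀ + Q = [1121/44 1619/44 -695/22; 1619/44 9107/132 -3761/66; -695/22 -3761/66 1715/33]
step 1: y = z − H·x̄ = [-1585/22]
step 1: S = H·P̄·Hᵀ + R = [87589/44]
step 1: K = P̄·Hᵀ·S⁻¹ = [9381/87589; 15943/87589; -13758/87589]
step 1: x' = x̄ + K·y = [4947/87589, -13945/87589, 123274/87589]
step 1: P' = (I − K·H)·P̄ = [231457/87589 -176243/87589 166252/87589; -176243/87589 798529/262767 -18479/262767; 166252/87589 -18479/262767 750292/262767]

step 0: x' = [-181/44, 5/22, -109/22], P' = [1165/176 -153/88 713/88; -153/88 109/44 -9/44; 713/88 -9/44 1583/132]
step 1: x' = [4947/87589, -13945/87589, 123274/87589], P' = [231457/87589 -176243/87589 166252/87589; -176243/87589 798529/262767 -18479/262767; 166252/87589 -18479/262767 750292/262767]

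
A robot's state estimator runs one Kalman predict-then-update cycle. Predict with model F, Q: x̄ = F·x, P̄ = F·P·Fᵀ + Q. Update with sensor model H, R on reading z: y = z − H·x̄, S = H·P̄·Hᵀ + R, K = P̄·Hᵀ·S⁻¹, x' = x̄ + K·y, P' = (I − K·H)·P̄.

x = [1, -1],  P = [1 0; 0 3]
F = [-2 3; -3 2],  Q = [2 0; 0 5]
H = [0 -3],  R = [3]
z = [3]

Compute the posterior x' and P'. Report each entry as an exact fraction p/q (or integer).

x' = [-107/79, -83/79]
P' = [879/79 24/79; 24/79 26/79]

x̄ = F·x = [-5, -5]
P̄ = F·P·Fᵀ + Q = [33 24; 24 26]
y = z − H·x̄ = [-12]
S = H·P̄·Hᵀ + R = [237]
K = P̄·Hᵀ·S⁻¹ = [-24/79; -26/79]
x' = x̄ + K·y = [-107/79, -83/79]
P' = (I − K·H)·P̄ = [879/79 24/79; 24/79 26/79]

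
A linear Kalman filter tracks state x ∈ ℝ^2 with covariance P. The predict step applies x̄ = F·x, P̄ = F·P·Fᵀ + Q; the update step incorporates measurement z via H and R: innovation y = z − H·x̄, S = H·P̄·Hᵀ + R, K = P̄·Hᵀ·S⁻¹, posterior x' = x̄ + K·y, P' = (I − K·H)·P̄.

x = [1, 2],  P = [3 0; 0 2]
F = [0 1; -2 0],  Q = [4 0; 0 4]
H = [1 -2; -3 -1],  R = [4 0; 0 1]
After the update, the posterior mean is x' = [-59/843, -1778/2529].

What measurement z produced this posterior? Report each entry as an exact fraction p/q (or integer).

z = [1, 1]

x̄ = F·x = [2, -2]
P̄ = F·P·Fᵀ + Q = [6 0; 0 16]
S = H·P̄·Hᵀ + R = [74 14; 14 71]
K = P̄·Hᵀ·S⁻¹ = [113/843 -236/843; -1024/2529 -368/2529]
x' − x̄ = [-1745/843, 3280/2529] = K·y
y = (KᵀK)⁻¹·Kᵀ·(x' − x̄) = [-5, 5]
z = y + H·x̄ = [-5, 5] + [6, -4] = [1, 1]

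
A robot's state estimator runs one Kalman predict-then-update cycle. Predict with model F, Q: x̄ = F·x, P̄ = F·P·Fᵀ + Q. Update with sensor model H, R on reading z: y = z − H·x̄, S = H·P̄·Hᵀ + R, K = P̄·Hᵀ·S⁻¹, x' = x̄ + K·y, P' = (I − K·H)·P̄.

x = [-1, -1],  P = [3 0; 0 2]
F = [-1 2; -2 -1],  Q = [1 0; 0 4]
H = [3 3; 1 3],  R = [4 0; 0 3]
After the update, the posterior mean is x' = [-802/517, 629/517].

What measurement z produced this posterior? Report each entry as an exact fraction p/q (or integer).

x̄ = F·x = [-1, 3]
P̄ = F·P·Fᵀ + Q = [12 2; 2 18]
S = H·P̄·Hᵀ + R = [310 222; 222 189]
K = P̄·Hᵀ·S⁻¹ = [219/517 -208/517; -182/1551 2020/4653]
x' − x̄ = [-285/517, -922/517] = K·y
y = (KᵀK)⁻¹·Kᵀ·(x' − x̄) = [-7, -6]
z = y + H·x̄ = [-7, -6] + [6, 8] = [-1, 2]

z = [-1, 2]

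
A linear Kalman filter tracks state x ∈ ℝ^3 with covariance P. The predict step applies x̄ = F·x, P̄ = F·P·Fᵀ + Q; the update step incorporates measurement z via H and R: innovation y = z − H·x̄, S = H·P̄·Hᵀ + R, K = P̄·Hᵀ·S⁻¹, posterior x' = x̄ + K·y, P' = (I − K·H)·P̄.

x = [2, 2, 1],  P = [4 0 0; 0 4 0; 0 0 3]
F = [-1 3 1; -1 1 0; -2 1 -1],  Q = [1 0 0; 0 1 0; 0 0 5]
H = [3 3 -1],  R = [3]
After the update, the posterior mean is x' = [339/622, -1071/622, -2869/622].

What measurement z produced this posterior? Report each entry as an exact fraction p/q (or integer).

x̄ = F·x = [5, 0, -3]
P̄ = F·P·Fᵀ + Q = [44 16 17; 16 9 12; 17 12 28]
S = H·P̄·Hᵀ + R = [622]
K = P̄·Hᵀ·S⁻¹ = [163/622; 63/622; 59/622]
x' − x̄ = [-2771/622, -1071/622, -1003/622] = K·y
y = (KᵀK)⁻¹·Kᵀ·(x' − x̄) = [-17]
z = y + H·x̄ = [-17] + [18] = [1]

z = [1]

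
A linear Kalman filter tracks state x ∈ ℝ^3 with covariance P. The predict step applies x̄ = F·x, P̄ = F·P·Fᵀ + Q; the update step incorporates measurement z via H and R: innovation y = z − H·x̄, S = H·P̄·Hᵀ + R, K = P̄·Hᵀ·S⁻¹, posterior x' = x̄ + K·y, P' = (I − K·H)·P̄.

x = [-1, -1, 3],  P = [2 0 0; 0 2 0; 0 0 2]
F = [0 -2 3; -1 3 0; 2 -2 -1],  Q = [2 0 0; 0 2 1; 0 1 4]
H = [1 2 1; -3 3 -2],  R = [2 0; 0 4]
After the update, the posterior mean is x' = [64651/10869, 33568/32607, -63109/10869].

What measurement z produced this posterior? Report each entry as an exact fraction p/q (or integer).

x̄ = F·x = [11, -2, -3]
P̄ = F·P·Fᵀ + Q = [28 -12 2; -12 22 -15; 2 -15 22]
S = H·P̄·Hᵀ + R = [36 45; 45 962]
K = P̄·Hᵀ·S⁻¹ = [3784/10869 -526/3623; 10414/32607 443/3623; -499/10869 -350/3623]
x' − x̄ = [-54908/10869, 98782/32607, -30502/10869] = K·y
y = (KᵀK)⁻¹·Kᵀ·(x' − x̄) = [-2, 30]
z = y + H·x̄ = [-2, 30] + [4, -33] = [2, -3]

z = [2, -3]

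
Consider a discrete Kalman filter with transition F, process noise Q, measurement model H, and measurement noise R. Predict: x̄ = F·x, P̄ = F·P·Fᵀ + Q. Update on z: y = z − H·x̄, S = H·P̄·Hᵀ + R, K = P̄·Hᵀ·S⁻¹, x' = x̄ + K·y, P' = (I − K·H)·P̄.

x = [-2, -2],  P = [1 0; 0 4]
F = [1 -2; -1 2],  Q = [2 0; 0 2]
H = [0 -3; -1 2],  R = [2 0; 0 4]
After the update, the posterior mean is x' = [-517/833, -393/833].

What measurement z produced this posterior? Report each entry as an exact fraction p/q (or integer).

x̄ = F·x = [2, -2]
P̄ = F·P·Fᵀ + Q = [19 -17; -17 19]
S = H·P̄·Hᵀ + R = [173 -165; -165 167]
K = P̄·Hᵀ·S⁻¹ = [-114/833 -377/833; -222/833 55/833]
x' − x̄ = [-2183/833, 1273/833] = K·y
y = (KᵀK)⁻¹·Kᵀ·(x' − x̄) = [-4, 7]
z = y + H·x̄ = [-4, 7] + [6, -6] = [2, 1]

z = [2, 1]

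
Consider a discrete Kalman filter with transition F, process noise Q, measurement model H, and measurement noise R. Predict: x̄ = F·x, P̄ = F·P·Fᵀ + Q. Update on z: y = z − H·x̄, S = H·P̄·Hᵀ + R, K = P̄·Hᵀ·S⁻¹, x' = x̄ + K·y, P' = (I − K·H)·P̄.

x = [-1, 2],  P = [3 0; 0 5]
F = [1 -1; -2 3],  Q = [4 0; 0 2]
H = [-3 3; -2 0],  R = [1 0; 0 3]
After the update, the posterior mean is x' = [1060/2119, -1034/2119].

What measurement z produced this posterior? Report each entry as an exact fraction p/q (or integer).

z = [-3, -1]

x̄ = F·x = [-3, 8]
P̄ = F·P·Fᵀ + Q = [12 -21; -21 59]
S = H·P̄·Hᵀ + R = [1018 198; 198 51]
K = P̄·Hᵀ·S⁻¹ = [-99/4238 -805/2119; 654/2119 -794/2119]
x' − x̄ = [7417/2119, -17986/2119] = K·y
y = (KᵀK)⁻¹·Kᵀ·(x' − x̄) = [-36, -7]
z = y + H·x̄ = [-36, -7] + [33, 6] = [-3, -1]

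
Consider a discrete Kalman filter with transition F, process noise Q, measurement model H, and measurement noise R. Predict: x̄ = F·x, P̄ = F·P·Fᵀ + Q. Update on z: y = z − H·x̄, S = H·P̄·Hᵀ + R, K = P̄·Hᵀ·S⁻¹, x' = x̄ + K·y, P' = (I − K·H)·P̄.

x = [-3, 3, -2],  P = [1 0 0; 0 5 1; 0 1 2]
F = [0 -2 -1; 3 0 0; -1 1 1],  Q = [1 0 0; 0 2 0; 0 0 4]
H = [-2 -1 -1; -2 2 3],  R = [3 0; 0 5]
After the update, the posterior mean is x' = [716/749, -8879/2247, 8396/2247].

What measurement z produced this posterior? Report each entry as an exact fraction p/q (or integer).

x̄ = F·x = [-4, -9, 4]
P̄ = F·P·Fᵀ + Q = [27 0 -15; 0 11 -3; -15 -3 14]
S = H·P̄·Hᵀ + R = [70 119; 119 427]
K = P̄·Hᵀ·S⁻¹ = [-232/749 -109/749; -709/2247 38/321; 37/2247 337/2247]
x' − x̄ = [3712/749, 11344/2247, -592/2247] = K·y
y = (KᵀK)⁻¹·Kᵀ·(x' − x̄) = [-16, 0]
z = y + H·x̄ = [-16, 0] + [13, 2] = [-3, 2]

z = [-3, 2]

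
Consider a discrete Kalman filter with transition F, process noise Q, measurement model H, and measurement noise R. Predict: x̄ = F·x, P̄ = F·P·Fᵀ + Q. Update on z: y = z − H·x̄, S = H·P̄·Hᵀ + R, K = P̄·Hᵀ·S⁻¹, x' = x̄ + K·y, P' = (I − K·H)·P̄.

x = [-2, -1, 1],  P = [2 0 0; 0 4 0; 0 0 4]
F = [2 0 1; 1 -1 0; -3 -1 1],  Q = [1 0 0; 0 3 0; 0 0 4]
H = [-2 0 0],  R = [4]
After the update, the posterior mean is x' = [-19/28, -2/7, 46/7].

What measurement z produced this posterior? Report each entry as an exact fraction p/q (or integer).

x̄ = F·x = [-3, -1, 8]
P̄ = F·P·Fᵀ + Q = [13 4 -8; 4 9 -2; -8 -2 30]
S = H·P̄·Hᵀ + R = [56]
K = P̄·Hᵀ·S⁻¹ = [-13/28; -1/7; 2/7]
x' − x̄ = [65/28, 5/7, -10/7] = K·y
y = (KᵀK)⁻¹·Kᵀ·(x' − x̄) = [-5]
z = y + H·x̄ = [-5] + [6] = [1]

z = [1]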